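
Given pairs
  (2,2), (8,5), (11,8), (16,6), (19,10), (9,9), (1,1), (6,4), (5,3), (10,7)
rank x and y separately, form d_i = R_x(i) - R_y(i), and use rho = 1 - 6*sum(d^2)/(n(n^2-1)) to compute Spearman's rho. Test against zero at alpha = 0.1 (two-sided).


Step 1: Rank x and y separately (midranks; no ties here).
rank(x): 2->2, 8->5, 11->8, 16->9, 19->10, 9->6, 1->1, 6->4, 5->3, 10->7
rank(y): 2->2, 5->5, 8->8, 6->6, 10->10, 9->9, 1->1, 4->4, 3->3, 7->7
Step 2: d_i = R_x(i) - R_y(i); compute d_i^2.
  (2-2)^2=0, (5-5)^2=0, (8-8)^2=0, (9-6)^2=9, (10-10)^2=0, (6-9)^2=9, (1-1)^2=0, (4-4)^2=0, (3-3)^2=0, (7-7)^2=0
sum(d^2) = 18.
Step 3: rho = 1 - 6*18 / (10*(10^2 - 1)) = 1 - 108/990 = 0.890909.
Step 4: Under H0, t = rho * sqrt((n-2)/(1-rho^2)) = 5.5482 ~ t(8).
Step 5: Two-sided p-value from the t-distribution with 8 df = 0.000542.
Step 6: alpha = 0.1. reject H0.

rho = 0.8909, p = 0.000542, reject H0 at alpha = 0.1.


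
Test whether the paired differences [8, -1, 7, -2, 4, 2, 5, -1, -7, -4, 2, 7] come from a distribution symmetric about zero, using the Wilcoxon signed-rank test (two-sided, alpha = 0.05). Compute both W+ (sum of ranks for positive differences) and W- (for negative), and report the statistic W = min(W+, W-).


Step 1: Drop any zero differences (none here) and take |d_i|.
|d| = [8, 1, 7, 2, 4, 2, 5, 1, 7, 4, 2, 7]
Step 2: Midrank |d_i| (ties get averaged ranks).
ranks: |8|->12, |1|->1.5, |7|->10, |2|->4, |4|->6.5, |2|->4, |5|->8, |1|->1.5, |7|->10, |4|->6.5, |2|->4, |7|->10
Step 3: Attach original signs; sum ranks with positive sign and with negative sign.
W+ = 12 + 10 + 6.5 + 4 + 8 + 4 + 10 = 54.5
W- = 1.5 + 4 + 1.5 + 10 + 6.5 = 23.5
(Check: W+ + W- = 78 should equal n(n+1)/2 = 78.)
Step 4: Test statistic W = min(W+, W-) = 23.5.
Step 5: Ties in |d|, so use the tie-corrected normal approximation.
        E[W] = n(n+1)/4 = 12*13/4 = 39.
        Tie groups: |d|=1 (t=2), |d|=2 (t=3), |d|=4 (t=2), |d|=7 (t=3); sum(t^3 - t) = 60.
        Var[W] = n(n+1)(2n+1)/24 - sum(t^3-t)/48 = 3900/24 - 60/48 = 161.25.
        z = (W - E[W]) / sqrt(Var[W]) = (23.5 - 39) / 12.6984 = -1.2206.
        Two-sided p = 2*Phi(z) = 0.222228.
Step 6: alpha = 0.05. fail to reject H0.

W+ = 54.5, W- = 23.5, W = min = 23.5, p = 0.222228, fail to reject H0.


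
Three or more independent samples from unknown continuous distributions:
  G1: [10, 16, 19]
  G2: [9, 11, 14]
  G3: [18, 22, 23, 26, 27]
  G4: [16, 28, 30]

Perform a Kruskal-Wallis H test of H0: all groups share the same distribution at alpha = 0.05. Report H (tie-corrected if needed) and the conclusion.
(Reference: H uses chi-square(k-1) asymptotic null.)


Step 1: Combine all N = 14 observations and assign midranks.
sorted (value, group, rank): (9,G2,1), (10,G1,2), (11,G2,3), (14,G2,4), (16,G1,5.5), (16,G4,5.5), (18,G3,7), (19,G1,8), (22,G3,9), (23,G3,10), (26,G3,11), (27,G3,12), (28,G4,13), (30,G4,14)
Step 2: Sum ranks within each group.
R_1 = 15.5 (n_1 = 3)
R_2 = 8 (n_2 = 3)
R_3 = 49 (n_3 = 5)
R_4 = 32.5 (n_4 = 3)
Step 3: H = 12/(N(N+1)) * sum(R_i^2/n_i) - 3(N+1)
     = 12/(14*15) * (15.5^2/3 + 8^2/3 + 49^2/5 + 32.5^2/3) - 3*15
     = 0.057143 * 933.7 - 45
     = 8.354286.
Step 4: Ties present; correction factor C = 1 - 6/(14^3 - 14) = 0.997802. Corrected H = 8.354286 / 0.997802 = 8.372687.
Step 5: Under H0, H ~ chi^2(3); p-value = 0.038906.
Step 6: alpha = 0.05. reject H0.

H = 8.3727, df = 3, p = 0.038906, reject H0.


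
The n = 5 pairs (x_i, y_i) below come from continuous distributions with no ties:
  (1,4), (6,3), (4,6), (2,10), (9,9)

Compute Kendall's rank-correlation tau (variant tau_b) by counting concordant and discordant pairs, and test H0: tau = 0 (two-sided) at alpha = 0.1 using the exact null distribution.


Step 1: Enumerate the 10 unordered pairs (i,j) with i<j and classify each by sign(x_j-x_i) * sign(y_j-y_i).
  (1,2):dx=+5,dy=-1->D; (1,3):dx=+3,dy=+2->C; (1,4):dx=+1,dy=+6->C; (1,5):dx=+8,dy=+5->C
  (2,3):dx=-2,dy=+3->D; (2,4):dx=-4,dy=+7->D; (2,5):dx=+3,dy=+6->C; (3,4):dx=-2,dy=+4->D
  (3,5):dx=+5,dy=+3->C; (4,5):dx=+7,dy=-1->D
Step 2: C = 5, D = 5, total pairs = 10.
Step 3: tau = (C - D)/(n(n-1)/2) = (5 - 5)/10 = 0.000000.
Step 4: Exact two-sided p-value (enumerate n! = 120 permutations of y under H0): p = 1.000000.
Step 5: alpha = 0.1. fail to reject H0.

tau_b = 0.0000 (C=5, D=5), p = 1.000000, fail to reject H0.


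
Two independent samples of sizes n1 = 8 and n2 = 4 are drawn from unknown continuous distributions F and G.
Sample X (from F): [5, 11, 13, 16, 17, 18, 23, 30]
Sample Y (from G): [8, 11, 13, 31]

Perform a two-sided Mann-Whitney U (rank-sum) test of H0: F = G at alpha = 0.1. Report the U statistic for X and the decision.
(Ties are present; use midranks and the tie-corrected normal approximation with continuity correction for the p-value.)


Step 1: Combine and sort all 12 observations; assign midranks.
sorted (value, group): (5,X), (8,Y), (11,X), (11,Y), (13,X), (13,Y), (16,X), (17,X), (18,X), (23,X), (30,X), (31,Y)
ranks: 5->1, 8->2, 11->3.5, 11->3.5, 13->5.5, 13->5.5, 16->7, 17->8, 18->9, 23->10, 30->11, 31->12
Step 2: Rank sum for X: R1 = 1 + 3.5 + 5.5 + 7 + 8 + 9 + 10 + 11 = 55.
Step 3: U_X = R1 - n1(n1+1)/2 = 55 - 8*9/2 = 55 - 36 = 19.
       U_Y = n1*n2 - U_X = 32 - 19 = 13.
Step 4: Ties are present, so use the tie-corrected normal approximation (with continuity correction) for the p-value.
Step 5: p-value = 0.670038; compare to alpha = 0.1. fail to reject H0.

U_X = 19, p = 0.670038, fail to reject H0 at alpha = 0.1.


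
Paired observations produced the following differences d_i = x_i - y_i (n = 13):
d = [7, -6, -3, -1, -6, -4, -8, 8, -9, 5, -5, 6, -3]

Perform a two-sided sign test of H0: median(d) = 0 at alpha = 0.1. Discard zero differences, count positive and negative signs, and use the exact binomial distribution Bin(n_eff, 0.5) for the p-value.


Step 1: Discard zero differences. Original n = 13; n_eff = number of nonzero differences = 13.
Nonzero differences (with sign): +7, -6, -3, -1, -6, -4, -8, +8, -9, +5, -5, +6, -3
Step 2: Count signs: positive = 4, negative = 9.
Step 3: Under H0: P(positive) = 0.5, so the number of positives S ~ Bin(13, 0.5).
Step 4: Two-sided exact p-value = sum of Bin(13,0.5) probabilities at or below the observed probability = 0.266846.
Step 5: alpha = 0.1. fail to reject H0.

n_eff = 13, pos = 4, neg = 9, p = 0.266846, fail to reject H0.


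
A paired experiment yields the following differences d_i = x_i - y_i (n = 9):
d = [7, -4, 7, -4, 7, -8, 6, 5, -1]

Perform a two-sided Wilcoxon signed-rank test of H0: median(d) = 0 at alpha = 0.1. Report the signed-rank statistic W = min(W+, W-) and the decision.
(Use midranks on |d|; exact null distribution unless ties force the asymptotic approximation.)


Step 1: Drop any zero differences (none here) and take |d_i|.
|d| = [7, 4, 7, 4, 7, 8, 6, 5, 1]
Step 2: Midrank |d_i| (ties get averaged ranks).
ranks: |7|->7, |4|->2.5, |7|->7, |4|->2.5, |7|->7, |8|->9, |6|->5, |5|->4, |1|->1
Step 3: Attach original signs; sum ranks with positive sign and with negative sign.
W+ = 7 + 7 + 7 + 5 + 4 = 30
W- = 2.5 + 2.5 + 9 + 1 = 15
(Check: W+ + W- = 45 should equal n(n+1)/2 = 45.)
Step 4: Test statistic W = min(W+, W-) = 15.
Step 5: Ties in |d|, so use the tie-corrected normal approximation.
        E[W] = n(n+1)/4 = 9*10/4 = 22.5.
        Tie groups: |d|=4 (t=2), |d|=7 (t=3); sum(t^3 - t) = 30.
        Var[W] = n(n+1)(2n+1)/24 - sum(t^3-t)/48 = 1710/24 - 30/48 = 70.625.
        z = (W - E[W]) / sqrt(Var[W]) = (15 - 22.5) / 8.4039 = -0.8924.
        Two-sided p = 2*Phi(z) = 0.372154.
Step 6: alpha = 0.1. fail to reject H0.

W+ = 30, W- = 15, W = min = 15, p = 0.372154, fail to reject H0.


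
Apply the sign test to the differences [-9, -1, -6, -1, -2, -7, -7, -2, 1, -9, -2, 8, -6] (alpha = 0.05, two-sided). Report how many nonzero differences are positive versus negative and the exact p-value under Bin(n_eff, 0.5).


Step 1: Discard zero differences. Original n = 13; n_eff = number of nonzero differences = 13.
Nonzero differences (with sign): -9, -1, -6, -1, -2, -7, -7, -2, +1, -9, -2, +8, -6
Step 2: Count signs: positive = 2, negative = 11.
Step 3: Under H0: P(positive) = 0.5, so the number of positives S ~ Bin(13, 0.5).
Step 4: Two-sided exact p-value = sum of Bin(13,0.5) probabilities at or below the observed probability = 0.022461.
Step 5: alpha = 0.05. reject H0.

n_eff = 13, pos = 2, neg = 11, p = 0.022461, reject H0.


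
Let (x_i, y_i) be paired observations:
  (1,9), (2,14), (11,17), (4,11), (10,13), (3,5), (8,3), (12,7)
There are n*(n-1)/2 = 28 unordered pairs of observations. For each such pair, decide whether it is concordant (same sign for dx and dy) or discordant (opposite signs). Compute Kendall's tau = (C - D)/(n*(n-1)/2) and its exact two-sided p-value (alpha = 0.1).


Step 1: Enumerate the 28 unordered pairs (i,j) with i<j and classify each by sign(x_j-x_i) * sign(y_j-y_i).
  (1,2):dx=+1,dy=+5->C; (1,3):dx=+10,dy=+8->C; (1,4):dx=+3,dy=+2->C; (1,5):dx=+9,dy=+4->C
  (1,6):dx=+2,dy=-4->D; (1,7):dx=+7,dy=-6->D; (1,8):dx=+11,dy=-2->D; (2,3):dx=+9,dy=+3->C
  (2,4):dx=+2,dy=-3->D; (2,5):dx=+8,dy=-1->D; (2,6):dx=+1,dy=-9->D; (2,7):dx=+6,dy=-11->D
  (2,8):dx=+10,dy=-7->D; (3,4):dx=-7,dy=-6->C; (3,5):dx=-1,dy=-4->C; (3,6):dx=-8,dy=-12->C
  (3,7):dx=-3,dy=-14->C; (3,8):dx=+1,dy=-10->D; (4,5):dx=+6,dy=+2->C; (4,6):dx=-1,dy=-6->C
  (4,7):dx=+4,dy=-8->D; (4,8):dx=+8,dy=-4->D; (5,6):dx=-7,dy=-8->C; (5,7):dx=-2,dy=-10->C
  (5,8):dx=+2,dy=-6->D; (6,7):dx=+5,dy=-2->D; (6,8):dx=+9,dy=+2->C; (7,8):dx=+4,dy=+4->C
Step 2: C = 15, D = 13, total pairs = 28.
Step 3: tau = (C - D)/(n(n-1)/2) = (15 - 13)/28 = 0.071429.
Step 4: Exact two-sided p-value (enumerate n! = 40320 permutations of y under H0): p = 0.904861.
Step 5: alpha = 0.1. fail to reject H0.

tau_b = 0.0714 (C=15, D=13), p = 0.904861, fail to reject H0.


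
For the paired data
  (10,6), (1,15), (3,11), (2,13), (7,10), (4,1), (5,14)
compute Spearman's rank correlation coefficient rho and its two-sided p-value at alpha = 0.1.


Step 1: Rank x and y separately (midranks; no ties here).
rank(x): 10->7, 1->1, 3->3, 2->2, 7->6, 4->4, 5->5
rank(y): 6->2, 15->7, 11->4, 13->5, 10->3, 1->1, 14->6
Step 2: d_i = R_x(i) - R_y(i); compute d_i^2.
  (7-2)^2=25, (1-7)^2=36, (3-4)^2=1, (2-5)^2=9, (6-3)^2=9, (4-1)^2=9, (5-6)^2=1
sum(d^2) = 90.
Step 3: rho = 1 - 6*90 / (7*(7^2 - 1)) = 1 - 540/336 = -0.607143.
Step 4: Under H0, t = rho * sqrt((n-2)/(1-rho^2)) = -1.7086 ~ t(5).
Step 5: Two-sided p-value from the t-distribution with 5 df = 0.148231.
Step 6: alpha = 0.1. fail to reject H0.

rho = -0.6071, p = 0.148231, fail to reject H0 at alpha = 0.1.


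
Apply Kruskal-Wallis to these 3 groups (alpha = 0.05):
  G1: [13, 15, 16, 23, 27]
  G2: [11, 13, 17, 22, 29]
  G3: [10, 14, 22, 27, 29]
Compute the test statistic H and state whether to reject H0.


Step 1: Combine all N = 15 observations and assign midranks.
sorted (value, group, rank): (10,G3,1), (11,G2,2), (13,G1,3.5), (13,G2,3.5), (14,G3,5), (15,G1,6), (16,G1,7), (17,G2,8), (22,G2,9.5), (22,G3,9.5), (23,G1,11), (27,G1,12.5), (27,G3,12.5), (29,G2,14.5), (29,G3,14.5)
Step 2: Sum ranks within each group.
R_1 = 40 (n_1 = 5)
R_2 = 37.5 (n_2 = 5)
R_3 = 42.5 (n_3 = 5)
Step 3: H = 12/(N(N+1)) * sum(R_i^2/n_i) - 3(N+1)
     = 12/(15*16) * (40^2/5 + 37.5^2/5 + 42.5^2/5) - 3*16
     = 0.050000 * 962.5 - 48
     = 0.125000.
Step 4: Ties present; correction factor C = 1 - 24/(15^3 - 15) = 0.992857. Corrected H = 0.125000 / 0.992857 = 0.125899.
Step 5: Under H0, H ~ chi^2(2); p-value = 0.938991.
Step 6: alpha = 0.05. fail to reject H0.

H = 0.1259, df = 2, p = 0.938991, fail to reject H0.


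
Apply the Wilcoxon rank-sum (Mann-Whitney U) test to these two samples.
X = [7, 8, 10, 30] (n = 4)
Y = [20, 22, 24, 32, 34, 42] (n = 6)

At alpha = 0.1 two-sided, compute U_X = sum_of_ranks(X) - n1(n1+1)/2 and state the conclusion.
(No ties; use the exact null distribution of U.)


Step 1: Combine and sort all 10 observations; assign midranks.
sorted (value, group): (7,X), (8,X), (10,X), (20,Y), (22,Y), (24,Y), (30,X), (32,Y), (34,Y), (42,Y)
ranks: 7->1, 8->2, 10->3, 20->4, 22->5, 24->6, 30->7, 32->8, 34->9, 42->10
Step 2: Rank sum for X: R1 = 1 + 2 + 3 + 7 = 13.
Step 3: U_X = R1 - n1(n1+1)/2 = 13 - 4*5/2 = 13 - 10 = 3.
       U_Y = n1*n2 - U_X = 24 - 3 = 21.
Step 4: No ties, so the exact null distribution of U (based on enumerating the C(10,4) = 210 equally likely rank assignments) gives the two-sided p-value.
Step 5: p-value = 0.066667; compare to alpha = 0.1. reject H0.

U_X = 3, p = 0.066667, reject H0 at alpha = 0.1.


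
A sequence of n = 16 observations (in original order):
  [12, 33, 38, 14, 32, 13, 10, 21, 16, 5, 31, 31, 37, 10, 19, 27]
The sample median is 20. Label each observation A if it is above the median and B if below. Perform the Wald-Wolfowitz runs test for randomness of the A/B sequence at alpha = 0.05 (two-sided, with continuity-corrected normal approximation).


Step 1: Compute median = 20; label A = above, B = below.
Labels in order: BAABABBABBAAABBA  (n_A = 8, n_B = 8)
Step 2: Count runs R = 10.
Step 3: Under H0 (random ordering), E[R] = 2*n_A*n_B/(n_A+n_B) + 1 = 2*8*8/16 + 1 = 9.0000.
        Var[R] = 2*n_A*n_B*(2*n_A*n_B - n_A - n_B) / ((n_A+n_B)^2 * (n_A+n_B-1)) = 14336/3840 = 3.7333.
        SD[R] = 1.9322.
Step 4: Continuity-corrected z = (R - 0.5 - E[R]) / SD[R] = (10 - 0.5 - 9.0000) / 1.9322 = 0.2588.
Step 5: Two-sided p-value via normal approximation = 2*(1 - Phi(|z|)) = 0.795809.
Step 6: alpha = 0.05. fail to reject H0.

R = 10, z = 0.2588, p = 0.795809, fail to reject H0.


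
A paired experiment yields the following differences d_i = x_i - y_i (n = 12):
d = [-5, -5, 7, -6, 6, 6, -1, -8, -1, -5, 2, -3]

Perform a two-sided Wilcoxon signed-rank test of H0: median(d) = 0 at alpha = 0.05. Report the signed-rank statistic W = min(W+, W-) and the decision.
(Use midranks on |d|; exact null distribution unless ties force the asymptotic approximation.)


Step 1: Drop any zero differences (none here) and take |d_i|.
|d| = [5, 5, 7, 6, 6, 6, 1, 8, 1, 5, 2, 3]
Step 2: Midrank |d_i| (ties get averaged ranks).
ranks: |5|->6, |5|->6, |7|->11, |6|->9, |6|->9, |6|->9, |1|->1.5, |8|->12, |1|->1.5, |5|->6, |2|->3, |3|->4
Step 3: Attach original signs; sum ranks with positive sign and with negative sign.
W+ = 11 + 9 + 9 + 3 = 32
W- = 6 + 6 + 9 + 1.5 + 12 + 1.5 + 6 + 4 = 46
(Check: W+ + W- = 78 should equal n(n+1)/2 = 78.)
Step 4: Test statistic W = min(W+, W-) = 32.
Step 5: Ties in |d|, so use the tie-corrected normal approximation.
        E[W] = n(n+1)/4 = 12*13/4 = 39.
        Tie groups: |d|=1 (t=2), |d|=5 (t=3), |d|=6 (t=3); sum(t^3 - t) = 54.
        Var[W] = n(n+1)(2n+1)/24 - sum(t^3-t)/48 = 3900/24 - 54/48 = 161.375.
        z = (W - E[W]) / sqrt(Var[W]) = (32 - 39) / 12.7033 = -0.5510.
        Two-sided p = 2*Phi(z) = 0.581609.
Step 6: alpha = 0.05. fail to reject H0.

W+ = 32, W- = 46, W = min = 32, p = 0.581609, fail to reject H0.


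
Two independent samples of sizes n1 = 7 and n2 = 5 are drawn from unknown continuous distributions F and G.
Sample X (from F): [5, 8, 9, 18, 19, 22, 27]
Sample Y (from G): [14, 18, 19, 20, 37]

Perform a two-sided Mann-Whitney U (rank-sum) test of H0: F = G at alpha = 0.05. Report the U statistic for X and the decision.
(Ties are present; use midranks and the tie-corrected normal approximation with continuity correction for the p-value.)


Step 1: Combine and sort all 12 observations; assign midranks.
sorted (value, group): (5,X), (8,X), (9,X), (14,Y), (18,X), (18,Y), (19,X), (19,Y), (20,Y), (22,X), (27,X), (37,Y)
ranks: 5->1, 8->2, 9->3, 14->4, 18->5.5, 18->5.5, 19->7.5, 19->7.5, 20->9, 22->10, 27->11, 37->12
Step 2: Rank sum for X: R1 = 1 + 2 + 3 + 5.5 + 7.5 + 10 + 11 = 40.
Step 3: U_X = R1 - n1(n1+1)/2 = 40 - 7*8/2 = 40 - 28 = 12.
       U_Y = n1*n2 - U_X = 35 - 12 = 23.
Step 4: Ties are present, so use the tie-corrected normal approximation (with continuity correction) for the p-value.
Step 5: p-value = 0.415157; compare to alpha = 0.05. fail to reject H0.

U_X = 12, p = 0.415157, fail to reject H0 at alpha = 0.05.


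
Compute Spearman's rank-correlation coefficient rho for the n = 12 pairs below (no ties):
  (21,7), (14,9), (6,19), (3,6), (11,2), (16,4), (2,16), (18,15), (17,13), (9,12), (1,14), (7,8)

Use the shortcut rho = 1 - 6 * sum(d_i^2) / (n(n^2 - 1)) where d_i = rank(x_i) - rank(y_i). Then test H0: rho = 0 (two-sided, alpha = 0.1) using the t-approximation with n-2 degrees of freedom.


Step 1: Rank x and y separately (midranks; no ties here).
rank(x): 21->12, 14->8, 6->4, 3->3, 11->7, 16->9, 2->2, 18->11, 17->10, 9->6, 1->1, 7->5
rank(y): 7->4, 9->6, 19->12, 6->3, 2->1, 4->2, 16->11, 15->10, 13->8, 12->7, 14->9, 8->5
Step 2: d_i = R_x(i) - R_y(i); compute d_i^2.
  (12-4)^2=64, (8-6)^2=4, (4-12)^2=64, (3-3)^2=0, (7-1)^2=36, (9-2)^2=49, (2-11)^2=81, (11-10)^2=1, (10-8)^2=4, (6-7)^2=1, (1-9)^2=64, (5-5)^2=0
sum(d^2) = 368.
Step 3: rho = 1 - 6*368 / (12*(12^2 - 1)) = 1 - 2208/1716 = -0.286713.
Step 4: Under H0, t = rho * sqrt((n-2)/(1-rho^2)) = -0.9464 ~ t(10).
Step 5: Two-sided p-value from the t-distribution with 10 df = 0.366251.
Step 6: alpha = 0.1. fail to reject H0.

rho = -0.2867, p = 0.366251, fail to reject H0 at alpha = 0.1.


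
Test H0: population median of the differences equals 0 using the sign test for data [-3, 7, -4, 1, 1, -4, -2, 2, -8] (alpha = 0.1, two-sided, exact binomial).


Step 1: Discard zero differences. Original n = 9; n_eff = number of nonzero differences = 9.
Nonzero differences (with sign): -3, +7, -4, +1, +1, -4, -2, +2, -8
Step 2: Count signs: positive = 4, negative = 5.
Step 3: Under H0: P(positive) = 0.5, so the number of positives S ~ Bin(9, 0.5).
Step 4: Two-sided exact p-value = sum of Bin(9,0.5) probabilities at or below the observed probability = 1.000000.
Step 5: alpha = 0.1. fail to reject H0.

n_eff = 9, pos = 4, neg = 5, p = 1.000000, fail to reject H0.


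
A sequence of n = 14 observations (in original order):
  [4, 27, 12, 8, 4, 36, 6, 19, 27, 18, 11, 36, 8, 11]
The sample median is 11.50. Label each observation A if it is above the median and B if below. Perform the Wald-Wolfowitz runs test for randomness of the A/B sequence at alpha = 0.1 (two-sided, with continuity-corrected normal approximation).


Step 1: Compute median = 11.50; label A = above, B = below.
Labels in order: BAABBABAAABABB  (n_A = 7, n_B = 7)
Step 2: Count runs R = 9.
Step 3: Under H0 (random ordering), E[R] = 2*n_A*n_B/(n_A+n_B) + 1 = 2*7*7/14 + 1 = 8.0000.
        Var[R] = 2*n_A*n_B*(2*n_A*n_B - n_A - n_B) / ((n_A+n_B)^2 * (n_A+n_B-1)) = 8232/2548 = 3.2308.
        SD[R] = 1.7974.
Step 4: Continuity-corrected z = (R - 0.5 - E[R]) / SD[R] = (9 - 0.5 - 8.0000) / 1.7974 = 0.2782.
Step 5: Two-sided p-value via normal approximation = 2*(1 - Phi(|z|)) = 0.780879.
Step 6: alpha = 0.1. fail to reject H0.

R = 9, z = 0.2782, p = 0.780879, fail to reject H0.


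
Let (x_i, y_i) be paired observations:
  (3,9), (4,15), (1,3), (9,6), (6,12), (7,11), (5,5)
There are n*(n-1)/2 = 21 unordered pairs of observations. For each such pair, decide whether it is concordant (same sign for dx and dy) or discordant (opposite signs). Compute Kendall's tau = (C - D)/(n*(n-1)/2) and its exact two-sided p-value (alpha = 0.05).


Step 1: Enumerate the 21 unordered pairs (i,j) with i<j and classify each by sign(x_j-x_i) * sign(y_j-y_i).
  (1,2):dx=+1,dy=+6->C; (1,3):dx=-2,dy=-6->C; (1,4):dx=+6,dy=-3->D; (1,5):dx=+3,dy=+3->C
  (1,6):dx=+4,dy=+2->C; (1,7):dx=+2,dy=-4->D; (2,3):dx=-3,dy=-12->C; (2,4):dx=+5,dy=-9->D
  (2,5):dx=+2,dy=-3->D; (2,6):dx=+3,dy=-4->D; (2,7):dx=+1,dy=-10->D; (3,4):dx=+8,dy=+3->C
  (3,5):dx=+5,dy=+9->C; (3,6):dx=+6,dy=+8->C; (3,7):dx=+4,dy=+2->C; (4,5):dx=-3,dy=+6->D
  (4,6):dx=-2,dy=+5->D; (4,7):dx=-4,dy=-1->C; (5,6):dx=+1,dy=-1->D; (5,7):dx=-1,dy=-7->C
  (6,7):dx=-2,dy=-6->C
Step 2: C = 12, D = 9, total pairs = 21.
Step 3: tau = (C - D)/(n(n-1)/2) = (12 - 9)/21 = 0.142857.
Step 4: Exact two-sided p-value (enumerate n! = 5040 permutations of y under H0): p = 0.772619.
Step 5: alpha = 0.05. fail to reject H0.

tau_b = 0.1429 (C=12, D=9), p = 0.772619, fail to reject H0.


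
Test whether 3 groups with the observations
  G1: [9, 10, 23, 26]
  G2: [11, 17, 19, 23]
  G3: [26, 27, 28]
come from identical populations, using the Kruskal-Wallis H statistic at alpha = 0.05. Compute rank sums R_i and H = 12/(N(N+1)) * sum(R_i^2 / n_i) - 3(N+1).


Step 1: Combine all N = 11 observations and assign midranks.
sorted (value, group, rank): (9,G1,1), (10,G1,2), (11,G2,3), (17,G2,4), (19,G2,5), (23,G1,6.5), (23,G2,6.5), (26,G1,8.5), (26,G3,8.5), (27,G3,10), (28,G3,11)
Step 2: Sum ranks within each group.
R_1 = 18 (n_1 = 4)
R_2 = 18.5 (n_2 = 4)
R_3 = 29.5 (n_3 = 3)
Step 3: H = 12/(N(N+1)) * sum(R_i^2/n_i) - 3(N+1)
     = 12/(11*12) * (18^2/4 + 18.5^2/4 + 29.5^2/3) - 3*12
     = 0.090909 * 456.646 - 36
     = 5.513258.
Step 4: Ties present; correction factor C = 1 - 12/(11^3 - 11) = 0.990909. Corrected H = 5.513258 / 0.990909 = 5.563838.
Step 5: Under H0, H ~ chi^2(2); p-value = 0.061920.
Step 6: alpha = 0.05. fail to reject H0.

H = 5.5638, df = 2, p = 0.061920, fail to reject H0.


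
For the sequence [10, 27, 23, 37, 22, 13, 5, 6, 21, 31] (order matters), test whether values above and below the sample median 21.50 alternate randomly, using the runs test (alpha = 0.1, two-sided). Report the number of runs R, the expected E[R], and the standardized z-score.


Step 1: Compute median = 21.50; label A = above, B = below.
Labels in order: BAAAABBBBA  (n_A = 5, n_B = 5)
Step 2: Count runs R = 4.
Step 3: Under H0 (random ordering), E[R] = 2*n_A*n_B/(n_A+n_B) + 1 = 2*5*5/10 + 1 = 6.0000.
        Var[R] = 2*n_A*n_B*(2*n_A*n_B - n_A - n_B) / ((n_A+n_B)^2 * (n_A+n_B-1)) = 2000/900 = 2.2222.
        SD[R] = 1.4907.
Step 4: Continuity-corrected z = (R + 0.5 - E[R]) / SD[R] = (4 + 0.5 - 6.0000) / 1.4907 = -1.0062.
Step 5: Two-sided p-value via normal approximation = 2*(1 - Phi(|z|)) = 0.314305.
Step 6: alpha = 0.1. fail to reject H0.

R = 4, z = -1.0062, p = 0.314305, fail to reject H0.


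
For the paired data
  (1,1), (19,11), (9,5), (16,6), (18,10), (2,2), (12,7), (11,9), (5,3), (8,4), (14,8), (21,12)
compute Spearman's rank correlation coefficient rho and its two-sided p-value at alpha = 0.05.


Step 1: Rank x and y separately (midranks; no ties here).
rank(x): 1->1, 19->11, 9->5, 16->9, 18->10, 2->2, 12->7, 11->6, 5->3, 8->4, 14->8, 21->12
rank(y): 1->1, 11->11, 5->5, 6->6, 10->10, 2->2, 7->7, 9->9, 3->3, 4->4, 8->8, 12->12
Step 2: d_i = R_x(i) - R_y(i); compute d_i^2.
  (1-1)^2=0, (11-11)^2=0, (5-5)^2=0, (9-6)^2=9, (10-10)^2=0, (2-2)^2=0, (7-7)^2=0, (6-9)^2=9, (3-3)^2=0, (4-4)^2=0, (8-8)^2=0, (12-12)^2=0
sum(d^2) = 18.
Step 3: rho = 1 - 6*18 / (12*(12^2 - 1)) = 1 - 108/1716 = 0.937063.
Step 4: Under H0, t = rho * sqrt((n-2)/(1-rho^2)) = 8.4868 ~ t(10).
Step 5: Two-sided p-value from the t-distribution with 10 df = 0.000007.
Step 6: alpha = 0.05. reject H0.

rho = 0.9371, p = 0.000007, reject H0 at alpha = 0.05.


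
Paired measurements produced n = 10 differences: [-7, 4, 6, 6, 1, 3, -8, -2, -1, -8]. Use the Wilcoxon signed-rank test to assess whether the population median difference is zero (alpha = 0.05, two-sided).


Step 1: Drop any zero differences (none here) and take |d_i|.
|d| = [7, 4, 6, 6, 1, 3, 8, 2, 1, 8]
Step 2: Midrank |d_i| (ties get averaged ranks).
ranks: |7|->8, |4|->5, |6|->6.5, |6|->6.5, |1|->1.5, |3|->4, |8|->9.5, |2|->3, |1|->1.5, |8|->9.5
Step 3: Attach original signs; sum ranks with positive sign and with negative sign.
W+ = 5 + 6.5 + 6.5 + 1.5 + 4 = 23.5
W- = 8 + 9.5 + 3 + 1.5 + 9.5 = 31.5
(Check: W+ + W- = 55 should equal n(n+1)/2 = 55.)
Step 4: Test statistic W = min(W+, W-) = 23.5.
Step 5: Ties in |d|, so use the tie-corrected normal approximation.
        E[W] = n(n+1)/4 = 10*11/4 = 27.5.
        Tie groups: |d|=1 (t=2), |d|=6 (t=2), |d|=8 (t=2); sum(t^3 - t) = 18.
        Var[W] = n(n+1)(2n+1)/24 - sum(t^3-t)/48 = 2310/24 - 18/48 = 95.875.
        z = (W - E[W]) / sqrt(Var[W]) = (23.5 - 27.5) / 9.7916 = -0.4085.
        Two-sided p = 2*Phi(z) = 0.682896.
Step 6: alpha = 0.05. fail to reject H0.

W+ = 23.5, W- = 31.5, W = min = 23.5, p = 0.682896, fail to reject H0.


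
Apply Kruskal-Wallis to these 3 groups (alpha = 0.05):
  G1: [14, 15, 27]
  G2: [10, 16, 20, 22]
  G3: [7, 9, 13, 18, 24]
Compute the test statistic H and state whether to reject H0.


Step 1: Combine all N = 12 observations and assign midranks.
sorted (value, group, rank): (7,G3,1), (9,G3,2), (10,G2,3), (13,G3,4), (14,G1,5), (15,G1,6), (16,G2,7), (18,G3,8), (20,G2,9), (22,G2,10), (24,G3,11), (27,G1,12)
Step 2: Sum ranks within each group.
R_1 = 23 (n_1 = 3)
R_2 = 29 (n_2 = 4)
R_3 = 26 (n_3 = 5)
Step 3: H = 12/(N(N+1)) * sum(R_i^2/n_i) - 3(N+1)
     = 12/(12*13) * (23^2/3 + 29^2/4 + 26^2/5) - 3*13
     = 0.076923 * 521.783 - 39
     = 1.137179.
Step 4: No ties, so H is used without correction.
Step 5: Under H0, H ~ chi^2(2); p-value = 0.566324.
Step 6: alpha = 0.05. fail to reject H0.

H = 1.1372, df = 2, p = 0.566324, fail to reject H0.


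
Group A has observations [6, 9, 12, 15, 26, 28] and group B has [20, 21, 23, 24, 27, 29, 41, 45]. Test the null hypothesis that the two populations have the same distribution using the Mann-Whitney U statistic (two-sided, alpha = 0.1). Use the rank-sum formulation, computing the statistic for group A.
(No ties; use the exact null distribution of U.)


Step 1: Combine and sort all 14 observations; assign midranks.
sorted (value, group): (6,X), (9,X), (12,X), (15,X), (20,Y), (21,Y), (23,Y), (24,Y), (26,X), (27,Y), (28,X), (29,Y), (41,Y), (45,Y)
ranks: 6->1, 9->2, 12->3, 15->4, 20->5, 21->6, 23->7, 24->8, 26->9, 27->10, 28->11, 29->12, 41->13, 45->14
Step 2: Rank sum for X: R1 = 1 + 2 + 3 + 4 + 9 + 11 = 30.
Step 3: U_X = R1 - n1(n1+1)/2 = 30 - 6*7/2 = 30 - 21 = 9.
       U_Y = n1*n2 - U_X = 48 - 9 = 39.
Step 4: No ties, so the exact null distribution of U (based on enumerating the C(14,6) = 3003 equally likely rank assignments) gives the two-sided p-value.
Step 5: p-value = 0.059274; compare to alpha = 0.1. reject H0.

U_X = 9, p = 0.059274, reject H0 at alpha = 0.1.


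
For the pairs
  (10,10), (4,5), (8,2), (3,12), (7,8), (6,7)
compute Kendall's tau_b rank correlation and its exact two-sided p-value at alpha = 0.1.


Step 1: Enumerate the 15 unordered pairs (i,j) with i<j and classify each by sign(x_j-x_i) * sign(y_j-y_i).
  (1,2):dx=-6,dy=-5->C; (1,3):dx=-2,dy=-8->C; (1,4):dx=-7,dy=+2->D; (1,5):dx=-3,dy=-2->C
  (1,6):dx=-4,dy=-3->C; (2,3):dx=+4,dy=-3->D; (2,4):dx=-1,dy=+7->D; (2,5):dx=+3,dy=+3->C
  (2,6):dx=+2,dy=+2->C; (3,4):dx=-5,dy=+10->D; (3,5):dx=-1,dy=+6->D; (3,6):dx=-2,dy=+5->D
  (4,5):dx=+4,dy=-4->D; (4,6):dx=+3,dy=-5->D; (5,6):dx=-1,dy=-1->C
Step 2: C = 7, D = 8, total pairs = 15.
Step 3: tau = (C - D)/(n(n-1)/2) = (7 - 8)/15 = -0.066667.
Step 4: Exact two-sided p-value (enumerate n! = 720 permutations of y under H0): p = 1.000000.
Step 5: alpha = 0.1. fail to reject H0.

tau_b = -0.0667 (C=7, D=8), p = 1.000000, fail to reject H0.


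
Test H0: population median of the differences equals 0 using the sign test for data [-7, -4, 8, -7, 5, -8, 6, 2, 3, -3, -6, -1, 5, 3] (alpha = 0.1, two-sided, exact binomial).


Step 1: Discard zero differences. Original n = 14; n_eff = number of nonzero differences = 14.
Nonzero differences (with sign): -7, -4, +8, -7, +5, -8, +6, +2, +3, -3, -6, -1, +5, +3
Step 2: Count signs: positive = 7, negative = 7.
Step 3: Under H0: P(positive) = 0.5, so the number of positives S ~ Bin(14, 0.5).
Step 4: Two-sided exact p-value = sum of Bin(14,0.5) probabilities at or below the observed probability = 1.000000.
Step 5: alpha = 0.1. fail to reject H0.

n_eff = 14, pos = 7, neg = 7, p = 1.000000, fail to reject H0.


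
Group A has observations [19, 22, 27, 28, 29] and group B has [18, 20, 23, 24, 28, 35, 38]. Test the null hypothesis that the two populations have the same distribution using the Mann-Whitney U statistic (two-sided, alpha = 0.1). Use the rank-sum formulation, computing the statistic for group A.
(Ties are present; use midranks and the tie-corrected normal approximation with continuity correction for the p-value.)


Step 1: Combine and sort all 12 observations; assign midranks.
sorted (value, group): (18,Y), (19,X), (20,Y), (22,X), (23,Y), (24,Y), (27,X), (28,X), (28,Y), (29,X), (35,Y), (38,Y)
ranks: 18->1, 19->2, 20->3, 22->4, 23->5, 24->6, 27->7, 28->8.5, 28->8.5, 29->10, 35->11, 38->12
Step 2: Rank sum for X: R1 = 2 + 4 + 7 + 8.5 + 10 = 31.5.
Step 3: U_X = R1 - n1(n1+1)/2 = 31.5 - 5*6/2 = 31.5 - 15 = 16.5.
       U_Y = n1*n2 - U_X = 35 - 16.5 = 18.5.
Step 4: Ties are present, so use the tie-corrected normal approximation (with continuity correction) for the p-value.
Step 5: p-value = 0.935170; compare to alpha = 0.1. fail to reject H0.

U_X = 16.5, p = 0.935170, fail to reject H0 at alpha = 0.1.


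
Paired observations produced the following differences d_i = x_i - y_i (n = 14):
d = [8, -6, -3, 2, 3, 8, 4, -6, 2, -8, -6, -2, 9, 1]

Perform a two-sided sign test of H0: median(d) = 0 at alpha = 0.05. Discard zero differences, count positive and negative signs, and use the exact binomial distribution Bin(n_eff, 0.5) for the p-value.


Step 1: Discard zero differences. Original n = 14; n_eff = number of nonzero differences = 14.
Nonzero differences (with sign): +8, -6, -3, +2, +3, +8, +4, -6, +2, -8, -6, -2, +9, +1
Step 2: Count signs: positive = 8, negative = 6.
Step 3: Under H0: P(positive) = 0.5, so the number of positives S ~ Bin(14, 0.5).
Step 4: Two-sided exact p-value = sum of Bin(14,0.5) probabilities at or below the observed probability = 0.790527.
Step 5: alpha = 0.05. fail to reject H0.

n_eff = 14, pos = 8, neg = 6, p = 0.790527, fail to reject H0.


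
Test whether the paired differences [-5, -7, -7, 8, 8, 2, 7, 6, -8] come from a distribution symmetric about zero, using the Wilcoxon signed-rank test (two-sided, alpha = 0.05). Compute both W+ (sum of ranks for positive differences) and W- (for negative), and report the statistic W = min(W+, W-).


Step 1: Drop any zero differences (none here) and take |d_i|.
|d| = [5, 7, 7, 8, 8, 2, 7, 6, 8]
Step 2: Midrank |d_i| (ties get averaged ranks).
ranks: |5|->2, |7|->5, |7|->5, |8|->8, |8|->8, |2|->1, |7|->5, |6|->3, |8|->8
Step 3: Attach original signs; sum ranks with positive sign and with negative sign.
W+ = 8 + 8 + 1 + 5 + 3 = 25
W- = 2 + 5 + 5 + 8 = 20
(Check: W+ + W- = 45 should equal n(n+1)/2 = 45.)
Step 4: Test statistic W = min(W+, W-) = 20.
Step 5: Ties in |d|, so use the tie-corrected normal approximation.
        E[W] = n(n+1)/4 = 9*10/4 = 22.5.
        Tie groups: |d|=7 (t=3), |d|=8 (t=3); sum(t^3 - t) = 48.
        Var[W] = n(n+1)(2n+1)/24 - sum(t^3-t)/48 = 1710/24 - 48/48 = 70.25.
        z = (W - E[W]) / sqrt(Var[W]) = (20 - 22.5) / 8.3815 = -0.2983.
        Two-sided p = 2*Phi(z) = 0.765493.
Step 6: alpha = 0.05. fail to reject H0.

W+ = 25, W- = 20, W = min = 20, p = 0.765493, fail to reject H0.


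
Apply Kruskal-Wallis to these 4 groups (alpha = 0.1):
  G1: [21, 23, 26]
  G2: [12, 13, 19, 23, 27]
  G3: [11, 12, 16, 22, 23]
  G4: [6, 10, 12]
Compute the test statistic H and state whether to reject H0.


Step 1: Combine all N = 16 observations and assign midranks.
sorted (value, group, rank): (6,G4,1), (10,G4,2), (11,G3,3), (12,G2,5), (12,G3,5), (12,G4,5), (13,G2,7), (16,G3,8), (19,G2,9), (21,G1,10), (22,G3,11), (23,G1,13), (23,G2,13), (23,G3,13), (26,G1,15), (27,G2,16)
Step 2: Sum ranks within each group.
R_1 = 38 (n_1 = 3)
R_2 = 50 (n_2 = 5)
R_3 = 40 (n_3 = 5)
R_4 = 8 (n_4 = 3)
Step 3: H = 12/(N(N+1)) * sum(R_i^2/n_i) - 3(N+1)
     = 12/(16*17) * (38^2/3 + 50^2/5 + 40^2/5 + 8^2/3) - 3*17
     = 0.044118 * 1322.67 - 51
     = 7.352941.
Step 4: Ties present; correction factor C = 1 - 48/(16^3 - 16) = 0.988235. Corrected H = 7.352941 / 0.988235 = 7.440476.
Step 5: Under H0, H ~ chi^2(3); p-value = 0.059108.
Step 6: alpha = 0.1. reject H0.

H = 7.4405, df = 3, p = 0.059108, reject H0.


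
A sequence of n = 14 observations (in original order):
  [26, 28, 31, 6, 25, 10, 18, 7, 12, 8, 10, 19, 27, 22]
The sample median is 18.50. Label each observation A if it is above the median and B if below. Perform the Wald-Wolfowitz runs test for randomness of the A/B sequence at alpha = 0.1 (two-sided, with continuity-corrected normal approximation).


Step 1: Compute median = 18.50; label A = above, B = below.
Labels in order: AAABABBBBBBAAA  (n_A = 7, n_B = 7)
Step 2: Count runs R = 5.
Step 3: Under H0 (random ordering), E[R] = 2*n_A*n_B/(n_A+n_B) + 1 = 2*7*7/14 + 1 = 8.0000.
        Var[R] = 2*n_A*n_B*(2*n_A*n_B - n_A - n_B) / ((n_A+n_B)^2 * (n_A+n_B-1)) = 8232/2548 = 3.2308.
        SD[R] = 1.7974.
Step 4: Continuity-corrected z = (R + 0.5 - E[R]) / SD[R] = (5 + 0.5 - 8.0000) / 1.7974 = -1.3909.
Step 5: Two-sided p-value via normal approximation = 2*(1 - Phi(|z|)) = 0.164264.
Step 6: alpha = 0.1. fail to reject H0.

R = 5, z = -1.3909, p = 0.164264, fail to reject H0.


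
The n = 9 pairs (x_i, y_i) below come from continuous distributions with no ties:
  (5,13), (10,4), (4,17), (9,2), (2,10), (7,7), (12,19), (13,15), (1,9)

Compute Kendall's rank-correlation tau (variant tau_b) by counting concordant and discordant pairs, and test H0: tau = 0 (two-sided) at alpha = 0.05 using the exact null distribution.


Step 1: Enumerate the 36 unordered pairs (i,j) with i<j and classify each by sign(x_j-x_i) * sign(y_j-y_i).
  (1,2):dx=+5,dy=-9->D; (1,3):dx=-1,dy=+4->D; (1,4):dx=+4,dy=-11->D; (1,5):dx=-3,dy=-3->C
  (1,6):dx=+2,dy=-6->D; (1,7):dx=+7,dy=+6->C; (1,8):dx=+8,dy=+2->C; (1,9):dx=-4,dy=-4->C
  (2,3):dx=-6,dy=+13->D; (2,4):dx=-1,dy=-2->C; (2,5):dx=-8,dy=+6->D; (2,6):dx=-3,dy=+3->D
  (2,7):dx=+2,dy=+15->C; (2,8):dx=+3,dy=+11->C; (2,9):dx=-9,dy=+5->D; (3,4):dx=+5,dy=-15->D
  (3,5):dx=-2,dy=-7->C; (3,6):dx=+3,dy=-10->D; (3,7):dx=+8,dy=+2->C; (3,8):dx=+9,dy=-2->D
  (3,9):dx=-3,dy=-8->C; (4,5):dx=-7,dy=+8->D; (4,6):dx=-2,dy=+5->D; (4,7):dx=+3,dy=+17->C
  (4,8):dx=+4,dy=+13->C; (4,9):dx=-8,dy=+7->D; (5,6):dx=+5,dy=-3->D; (5,7):dx=+10,dy=+9->C
  (5,8):dx=+11,dy=+5->C; (5,9):dx=-1,dy=-1->C; (6,7):dx=+5,dy=+12->C; (6,8):dx=+6,dy=+8->C
  (6,9):dx=-6,dy=+2->D; (7,8):dx=+1,dy=-4->D; (7,9):dx=-11,dy=-10->C; (8,9):dx=-12,dy=-6->C
Step 2: C = 19, D = 17, total pairs = 36.
Step 3: tau = (C - D)/(n(n-1)/2) = (19 - 17)/36 = 0.055556.
Step 4: Exact two-sided p-value (enumerate n! = 362880 permutations of y under H0): p = 0.919455.
Step 5: alpha = 0.05. fail to reject H0.

tau_b = 0.0556 (C=19, D=17), p = 0.919455, fail to reject H0.


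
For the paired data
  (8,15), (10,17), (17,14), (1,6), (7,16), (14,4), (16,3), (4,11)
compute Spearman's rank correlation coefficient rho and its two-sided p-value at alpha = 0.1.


Step 1: Rank x and y separately (midranks; no ties here).
rank(x): 8->4, 10->5, 17->8, 1->1, 7->3, 14->6, 16->7, 4->2
rank(y): 15->6, 17->8, 14->5, 6->3, 16->7, 4->2, 3->1, 11->4
Step 2: d_i = R_x(i) - R_y(i); compute d_i^2.
  (4-6)^2=4, (5-8)^2=9, (8-5)^2=9, (1-3)^2=4, (3-7)^2=16, (6-2)^2=16, (7-1)^2=36, (2-4)^2=4
sum(d^2) = 98.
Step 3: rho = 1 - 6*98 / (8*(8^2 - 1)) = 1 - 588/504 = -0.166667.
Step 4: Under H0, t = rho * sqrt((n-2)/(1-rho^2)) = -0.4140 ~ t(6).
Step 5: Two-sided p-value from the t-distribution with 6 df = 0.693239.
Step 6: alpha = 0.1. fail to reject H0.

rho = -0.1667, p = 0.693239, fail to reject H0 at alpha = 0.1.


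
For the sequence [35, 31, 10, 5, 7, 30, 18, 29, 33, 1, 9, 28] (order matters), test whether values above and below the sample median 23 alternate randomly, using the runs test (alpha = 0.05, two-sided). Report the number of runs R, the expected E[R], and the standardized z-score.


Step 1: Compute median = 23; label A = above, B = below.
Labels in order: AABBBABAABBA  (n_A = 6, n_B = 6)
Step 2: Count runs R = 7.
Step 3: Under H0 (random ordering), E[R] = 2*n_A*n_B/(n_A+n_B) + 1 = 2*6*6/12 + 1 = 7.0000.
        Var[R] = 2*n_A*n_B*(2*n_A*n_B - n_A - n_B) / ((n_A+n_B)^2 * (n_A+n_B-1)) = 4320/1584 = 2.7273.
        SD[R] = 1.6514.
Step 4: R = E[R], so z = 0 with no continuity correction.
Step 5: Two-sided p-value via normal approximation = 2*(1 - Phi(|z|)) = 1.000000.
Step 6: alpha = 0.05. fail to reject H0.

R = 7, z = 0.0000, p = 1.000000, fail to reject H0.


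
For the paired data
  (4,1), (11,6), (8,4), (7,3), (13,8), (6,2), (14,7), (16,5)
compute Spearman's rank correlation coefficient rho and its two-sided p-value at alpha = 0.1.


Step 1: Rank x and y separately (midranks; no ties here).
rank(x): 4->1, 11->5, 8->4, 7->3, 13->6, 6->2, 14->7, 16->8
rank(y): 1->1, 6->6, 4->4, 3->3, 8->8, 2->2, 7->7, 5->5
Step 2: d_i = R_x(i) - R_y(i); compute d_i^2.
  (1-1)^2=0, (5-6)^2=1, (4-4)^2=0, (3-3)^2=0, (6-8)^2=4, (2-2)^2=0, (7-7)^2=0, (8-5)^2=9
sum(d^2) = 14.
Step 3: rho = 1 - 6*14 / (8*(8^2 - 1)) = 1 - 84/504 = 0.833333.
Step 4: Under H0, t = rho * sqrt((n-2)/(1-rho^2)) = 3.6927 ~ t(6).
Step 5: Two-sided p-value from the t-distribution with 6 df = 0.010176.
Step 6: alpha = 0.1. reject H0.

rho = 0.8333, p = 0.010176, reject H0 at alpha = 0.1.


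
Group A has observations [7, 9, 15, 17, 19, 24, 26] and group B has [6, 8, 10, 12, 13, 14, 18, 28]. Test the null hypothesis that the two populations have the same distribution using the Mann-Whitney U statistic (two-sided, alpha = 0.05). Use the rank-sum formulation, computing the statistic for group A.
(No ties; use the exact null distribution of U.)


Step 1: Combine and sort all 15 observations; assign midranks.
sorted (value, group): (6,Y), (7,X), (8,Y), (9,X), (10,Y), (12,Y), (13,Y), (14,Y), (15,X), (17,X), (18,Y), (19,X), (24,X), (26,X), (28,Y)
ranks: 6->1, 7->2, 8->3, 9->4, 10->5, 12->6, 13->7, 14->8, 15->9, 17->10, 18->11, 19->12, 24->13, 26->14, 28->15
Step 2: Rank sum for X: R1 = 2 + 4 + 9 + 10 + 12 + 13 + 14 = 64.
Step 3: U_X = R1 - n1(n1+1)/2 = 64 - 7*8/2 = 64 - 28 = 36.
       U_Y = n1*n2 - U_X = 56 - 36 = 20.
Step 4: No ties, so the exact null distribution of U (based on enumerating the C(15,7) = 6435 equally likely rank assignments) gives the two-sided p-value.
Step 5: p-value = 0.396892; compare to alpha = 0.05. fail to reject H0.

U_X = 36, p = 0.396892, fail to reject H0 at alpha = 0.05.


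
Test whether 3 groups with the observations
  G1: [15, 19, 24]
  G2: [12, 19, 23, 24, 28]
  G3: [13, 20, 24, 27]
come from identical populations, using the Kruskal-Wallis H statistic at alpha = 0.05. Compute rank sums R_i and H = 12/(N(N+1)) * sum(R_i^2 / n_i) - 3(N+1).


Step 1: Combine all N = 12 observations and assign midranks.
sorted (value, group, rank): (12,G2,1), (13,G3,2), (15,G1,3), (19,G1,4.5), (19,G2,4.5), (20,G3,6), (23,G2,7), (24,G1,9), (24,G2,9), (24,G3,9), (27,G3,11), (28,G2,12)
Step 2: Sum ranks within each group.
R_1 = 16.5 (n_1 = 3)
R_2 = 33.5 (n_2 = 5)
R_3 = 28 (n_3 = 4)
Step 3: H = 12/(N(N+1)) * sum(R_i^2/n_i) - 3(N+1)
     = 12/(12*13) * (16.5^2/3 + 33.5^2/5 + 28^2/4) - 3*13
     = 0.076923 * 511.2 - 39
     = 0.323077.
Step 4: Ties present; correction factor C = 1 - 30/(12^3 - 12) = 0.982517. Corrected H = 0.323077 / 0.982517 = 0.328826.
Step 5: Under H0, H ~ chi^2(2); p-value = 0.848392.
Step 6: alpha = 0.05. fail to reject H0.

H = 0.3288, df = 2, p = 0.848392, fail to reject H0.


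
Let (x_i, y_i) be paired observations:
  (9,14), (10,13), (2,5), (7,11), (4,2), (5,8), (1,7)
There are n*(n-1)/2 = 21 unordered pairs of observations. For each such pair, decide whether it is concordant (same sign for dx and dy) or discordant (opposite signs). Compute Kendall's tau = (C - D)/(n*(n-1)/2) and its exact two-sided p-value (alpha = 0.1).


Step 1: Enumerate the 21 unordered pairs (i,j) with i<j and classify each by sign(x_j-x_i) * sign(y_j-y_i).
  (1,2):dx=+1,dy=-1->D; (1,3):dx=-7,dy=-9->C; (1,4):dx=-2,dy=-3->C; (1,5):dx=-5,dy=-12->C
  (1,6):dx=-4,dy=-6->C; (1,7):dx=-8,dy=-7->C; (2,3):dx=-8,dy=-8->C; (2,4):dx=-3,dy=-2->C
  (2,5):dx=-6,dy=-11->C; (2,6):dx=-5,dy=-5->C; (2,7):dx=-9,dy=-6->C; (3,4):dx=+5,dy=+6->C
  (3,5):dx=+2,dy=-3->D; (3,6):dx=+3,dy=+3->C; (3,7):dx=-1,dy=+2->D; (4,5):dx=-3,dy=-9->C
  (4,6):dx=-2,dy=-3->C; (4,7):dx=-6,dy=-4->C; (5,6):dx=+1,dy=+6->C; (5,7):dx=-3,dy=+5->D
  (6,7):dx=-4,dy=-1->C
Step 2: C = 17, D = 4, total pairs = 21.
Step 3: tau = (C - D)/(n(n-1)/2) = (17 - 4)/21 = 0.619048.
Step 4: Exact two-sided p-value (enumerate n! = 5040 permutations of y under H0): p = 0.069048.
Step 5: alpha = 0.1. reject H0.

tau_b = 0.6190 (C=17, D=4), p = 0.069048, reject H0.
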